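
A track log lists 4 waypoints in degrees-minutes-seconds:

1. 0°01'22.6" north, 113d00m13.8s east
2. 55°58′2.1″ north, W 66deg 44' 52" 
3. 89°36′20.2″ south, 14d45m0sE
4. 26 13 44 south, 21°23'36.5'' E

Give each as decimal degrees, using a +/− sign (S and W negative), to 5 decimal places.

Point 1:
  Lat: 0° + 1/60 + 22.6/3600 = 0 + 0.016667 + 0.006278 = 0.022944
  N ⇒ keep positive
  λ: 0′ + 13.8″ = 0.23000′; 113 + 0.23000/60 = 113.003833
  E ⇒ keep positive
Point 2:
  Lat: 58′ + 2.1″ = 58.03500′; 55 + 58.03500/60 = 55.967250
  N ⇒ keep positive
  Lon: 44′ + 52″ = 44.86667′; 66 + 44.86667/60 = 66.747778
  W → negative
Point 3:
  φ: 89 + 36/60 + 20.2/3600 = 89.605611
  hemisphere S, so the sign is −
  Lon: 45′ + 0″ = 45.00000′; 14 + 45.00000/60 = 14.750000
  E ⇒ keep positive
Point 4:
  φ: 26° + 13/60 + 44/3600 = 26 + 0.216667 + 0.012222 = 26.228889
  S ⇒ negate
  Lon: 21 + 23/60 + 36.5/3600 = 21.393472
  E → positive

1. 0.02294, 113.00383
2. 55.96725, -66.74778
3. -89.60561, 14.75000
4. -26.22889, 21.39347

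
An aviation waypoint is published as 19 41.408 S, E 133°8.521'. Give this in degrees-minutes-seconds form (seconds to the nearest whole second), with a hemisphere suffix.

φ: fractional minutes 0.40800 × 60 = 24.48″
Lon: 8.52100′ → 8′ and 0.52100 × 60 = 31.26″

19°41′24″ S, 133°08′31″ E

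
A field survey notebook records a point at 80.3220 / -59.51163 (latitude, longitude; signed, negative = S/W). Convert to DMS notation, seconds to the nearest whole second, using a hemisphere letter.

φ: 0.322000 × 60 = 19.32000′ → 19′, remainder × 60 = 19.20″
Longitude is negative → W; |value| = 59.511630
Lon: 0.511630 × 60 = 30.69780′ → 30′, remainder × 60 = 41.87″

80°19′19″ N, 59°30′42″ W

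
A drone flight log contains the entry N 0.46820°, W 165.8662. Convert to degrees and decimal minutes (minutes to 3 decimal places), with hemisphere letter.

0° 28.092′ N, 165° 51.972′ W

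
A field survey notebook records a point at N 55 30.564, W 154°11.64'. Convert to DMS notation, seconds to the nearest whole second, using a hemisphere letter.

55°30′34″ N, 154°11′38″ W

φ: 30.56400′ → 30′ and 0.56400 × 60 = 33.84″
λ: fractional minutes 0.64000 × 60 = 38.40″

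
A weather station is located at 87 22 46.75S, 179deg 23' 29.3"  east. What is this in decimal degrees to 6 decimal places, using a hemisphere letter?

87.379653° S, 179.391472° E

Latitude: 87 + 22/60 + 46.75/3600 = 87.3796528
Longitude: 23′ + 29.3″ = 23.48833′; 179 + 23.48833/60 = 179.3914722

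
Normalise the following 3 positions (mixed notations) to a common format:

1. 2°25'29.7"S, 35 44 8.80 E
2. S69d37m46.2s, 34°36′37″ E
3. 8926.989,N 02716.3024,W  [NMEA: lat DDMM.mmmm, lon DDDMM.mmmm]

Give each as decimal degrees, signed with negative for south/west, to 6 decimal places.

1. -2.424917, 35.735778
2. -69.629500, 34.610278
3. 89.449817, -27.271707

Point 1:
  Lat: 2° + 25/60 + 29.7/3600 = 2 + 0.416667 + 0.008250 = 2.4249167
  S → negative
  Lon: 35° + 44/60 + 8.8/3600 = 35 + 0.733333 + 0.002444 = 35.7357778
  E ⇒ keep positive
Point 2:
  Lat: 69° + 37/60 + 46.2/3600 = 69 + 0.616667 + 0.012833 = 69.6295000
  hemisphere S, so the sign is −
  λ: 34 + 36/60 + 37/3600 = 34.6102778
  E → positive
Point 3:
  Lat: degrees = first 2 digits = 89, minutes = 26.989; 89 + 26.989/60 = 89.4498167
  N → positive
  Longitude: degrees = first 3 digits = 27, minutes = 16.3024; 27 + 16.3024/60 = 27.2717067
  W ⇒ negate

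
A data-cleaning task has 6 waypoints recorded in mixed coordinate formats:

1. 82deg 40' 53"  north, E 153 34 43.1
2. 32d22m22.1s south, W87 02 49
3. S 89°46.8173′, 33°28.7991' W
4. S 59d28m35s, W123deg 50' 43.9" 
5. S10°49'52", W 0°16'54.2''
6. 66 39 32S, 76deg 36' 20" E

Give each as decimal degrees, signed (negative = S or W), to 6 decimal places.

1. 82.681389, 153.578639
2. -32.372806, -87.046944
3. -89.780288, -33.479985
4. -59.476389, -123.845528
5. -10.831111, -0.281722
6. -66.658889, 76.605556

Point 1:
  Lat: 82 + 40/60 + 53/3600 = 82.6813889
  N ⇒ keep positive
  Longitude: 153 + 34/60 + 43.1/3600 = 153.5786389
  E → positive
Point 2:
  φ: 32 + 22/60 + 22.1/3600 = 32.3728056
  hemisphere S, so the sign is −
  λ: 2′ + 49″ = 2.81667′; 87 + 2.81667/60 = 87.0469444
  hemisphere W, so the sign is −
Point 3:
  Lat: 89 + 46.8173/60 = 89.7802883
  hemisphere S, so the sign is −
  λ: 33 + 28.7991/60 = 33.4799850
  W → negative
Point 4:
  Lat: 28′ + 35″ = 28.58333′; 59 + 28.58333/60 = 59.4763889
  hemisphere S, so the sign is −
  λ: 50′ + 43.9″ = 50.73167′; 123 + 50.73167/60 = 123.8455278
  hemisphere W, so the sign is −
Point 5:
  Latitude: 10° + 49/60 + 52/3600 = 10 + 0.816667 + 0.014444 = 10.8311111
  hemisphere S, so the sign is −
  λ: 0° + 16/60 + 54.2/3600 = 0 + 0.266667 + 0.015056 = 0.2817222
  hemisphere W, so the sign is −
Point 6:
  Lat: 66° + 39/60 + 32/3600 = 66 + 0.650000 + 0.008889 = 66.6588889
  S ⇒ negate
  Lon: 36′ + 20″ = 36.33333′; 76 + 36.33333/60 = 76.6055556
  E → positive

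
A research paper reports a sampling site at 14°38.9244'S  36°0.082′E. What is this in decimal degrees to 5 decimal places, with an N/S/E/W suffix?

Latitude: 14 + 38.9244/60 = 14.648740
Lon: 36 + 0.082/60 = 36.001367

14.64874° S, 36.00137° E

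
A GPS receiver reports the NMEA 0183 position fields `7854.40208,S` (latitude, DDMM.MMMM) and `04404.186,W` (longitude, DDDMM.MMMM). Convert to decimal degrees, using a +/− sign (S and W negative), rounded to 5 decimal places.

φ: split at 2 digits → 78° and 54.40208′; 78 + 54.40208/60 = 78.906701
S → negative
λ: split at 3 digits → 044° and 4.186′; 44 + 4.186/60 = 44.069767
W → negative

-78.90670, -44.06977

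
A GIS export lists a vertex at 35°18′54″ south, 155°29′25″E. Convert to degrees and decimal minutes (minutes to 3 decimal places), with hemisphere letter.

35° 18.900′ S, 155° 29.417′ E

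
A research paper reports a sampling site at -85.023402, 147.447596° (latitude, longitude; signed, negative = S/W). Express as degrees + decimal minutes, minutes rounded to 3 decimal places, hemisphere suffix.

Latitude is negative → S; |value| = 85.023402
Lat: minutes = (85.023402 − 85) × 60 = 1.40412
Longitude: fractional part 0.447596 → 26.85576 minutes

85° 1.404′ S, 147° 26.856′ E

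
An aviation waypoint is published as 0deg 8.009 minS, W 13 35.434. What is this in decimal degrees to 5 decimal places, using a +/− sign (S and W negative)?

Latitude: 8.009′ = 0.133483°; total 0.133483
hemisphere S, so the sign is −
Lon: 13 + 35.434/60 = 13.590567
hemisphere W, so the sign is −

-0.13348, -13.59057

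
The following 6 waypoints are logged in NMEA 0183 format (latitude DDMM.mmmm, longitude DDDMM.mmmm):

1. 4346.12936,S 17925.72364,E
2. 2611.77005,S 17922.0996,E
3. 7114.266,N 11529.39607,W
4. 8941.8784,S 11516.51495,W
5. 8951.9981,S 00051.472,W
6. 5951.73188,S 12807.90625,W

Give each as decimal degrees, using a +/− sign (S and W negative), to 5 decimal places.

1. -43.76882, 179.42873
2. -26.19617, 179.36833
3. 71.23777, -115.48993
4. -89.69797, -115.27525
5. -89.86664, -0.85787
6. -59.86220, -128.13177

Point 1:
  Latitude: degrees = first 2 digits = 43, minutes = 46.12936; 43 + 46.12936/60 = 43.768823
  S → negative
  λ: degrees = first 3 digits = 179, minutes = 25.72364; 179 + 25.72364/60 = 179.428727
  E ⇒ keep positive
Point 2:
  Latitude: degrees = first 2 digits = 26, minutes = 11.77005; 26 + 11.77005/60 = 26.196168
  S ⇒ negate
  λ: degrees = first 3 digits = 179, minutes = 22.0996; 179 + 22.0996/60 = 179.368327
  E ⇒ keep positive
Point 3:
  Lat: degrees = first 2 digits = 71, minutes = 14.266; 71 + 14.266/60 = 71.237767
  N ⇒ keep positive
  λ: degrees = first 3 digits = 115, minutes = 29.39607; 115 + 29.39607/60 = 115.489935
  hemisphere W, so the sign is −
Point 4:
  φ: split at 2 digits → 89° and 41.8784′; 89 + 41.8784/60 = 89.697973
  S → negative
  Longitude: degrees = first 3 digits = 115, minutes = 16.51495; 115 + 16.51495/60 = 115.275249
  W → negative
Point 5:
  Latitude: split at 2 digits → 89° and 51.9981′; 89 + 51.9981/60 = 89.866635
  S ⇒ negate
  Longitude: split at 3 digits → 000° and 51.472′; 0 + 51.472/60 = 0.857867
  W ⇒ negate
Point 6:
  Lat: split at 2 digits → 59° and 51.73188′; 59 + 51.73188/60 = 59.862198
  S ⇒ negate
  Longitude: split at 3 digits → 128° and 7.90625′; 128 + 7.90625/60 = 128.131771
  W → negative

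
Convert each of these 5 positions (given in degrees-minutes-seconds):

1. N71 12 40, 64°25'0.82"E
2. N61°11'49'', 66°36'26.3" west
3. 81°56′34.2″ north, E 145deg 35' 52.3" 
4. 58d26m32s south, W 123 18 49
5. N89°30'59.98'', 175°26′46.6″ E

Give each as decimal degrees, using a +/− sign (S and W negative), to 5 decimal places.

1. 71.21111, 64.41689
2. 61.19694, -66.60731
3. 81.94283, 145.59786
4. -58.44222, -123.31361
5. 89.51666, 175.44628

Point 1:
  Lat: 71 + 12/60 + 40/3600 = 71.211111
  N → positive
  Lon: 64° + 25/60 + 0.82/3600 = 64 + 0.416667 + 0.000228 = 64.416894
  E → positive
Point 2:
  Lat: 61° + 11/60 + 49/3600 = 61 + 0.183333 + 0.013611 = 61.196944
  N ⇒ keep positive
  λ: 36′ + 26.3″ = 36.43833′; 66 + 36.43833/60 = 66.607306
  hemisphere W, so the sign is −
Point 3:
  Latitude: 81 + 56/60 + 34.2/3600 = 81.942833
  N ⇒ keep positive
  λ: 35′ + 52.3″ = 35.87167′; 145 + 35.87167/60 = 145.597861
  E ⇒ keep positive
Point 4:
  Lat: 26′ + 32″ = 26.53333′; 58 + 26.53333/60 = 58.442222
  S ⇒ negate
  Longitude: 123° + 18/60 + 49/3600 = 123 + 0.300000 + 0.013611 = 123.313611
  W ⇒ negate
Point 5:
  φ: 89° + 30/60 + 59.98/3600 = 89 + 0.500000 + 0.016661 = 89.516661
  N → positive
  Lon: 175° + 26/60 + 46.6/3600 = 175 + 0.433333 + 0.012944 = 175.446278
  E → positive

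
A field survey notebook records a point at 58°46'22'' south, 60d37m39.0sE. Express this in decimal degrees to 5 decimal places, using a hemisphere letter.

58.77278° S, 60.62750° E

Latitude: 58 + 46/60 + 22/3600 = 58.772778
λ: 60 + 37/60 + 39/3600 = 60.627500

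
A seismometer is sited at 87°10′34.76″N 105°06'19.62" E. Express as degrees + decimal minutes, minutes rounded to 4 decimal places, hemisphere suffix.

Latitude: seconds/60 = 0.57933; minutes = 10 + 0.57933 = 10.579333
Longitude: seconds/60 = 0.32700; minutes = 6 + 0.32700 = 6.327000

87° 10.5793′ N, 105° 6.3270′ E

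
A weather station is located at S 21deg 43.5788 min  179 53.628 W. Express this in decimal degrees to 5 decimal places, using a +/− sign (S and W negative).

-21.72631, -179.89380

φ: 21 + 43.5788/60 = 21.726313
S ⇒ negate
Longitude: 53.628′ = 0.893800°; total 179.893800
W → negative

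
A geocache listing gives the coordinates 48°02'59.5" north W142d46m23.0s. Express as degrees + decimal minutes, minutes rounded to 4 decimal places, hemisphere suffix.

48° 2.9917′ N, 142° 46.3833′ W

φ: seconds/60 = 0.99167; minutes = 2 + 0.99167 = 2.991667
Lon: 46 + 23/60 = 46.383333′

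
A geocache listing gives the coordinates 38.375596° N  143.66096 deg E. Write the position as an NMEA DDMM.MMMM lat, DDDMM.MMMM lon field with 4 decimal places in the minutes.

Latitude: fractional part 0.375596 → 22.535760 minutes
Longitude: minutes = (143.660960 − 143) × 60 = 39.657600

3822.5358,N / 14339.6576,E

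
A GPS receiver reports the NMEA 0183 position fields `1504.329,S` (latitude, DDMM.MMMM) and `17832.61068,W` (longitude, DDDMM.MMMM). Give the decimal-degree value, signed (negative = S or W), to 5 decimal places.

-15.07215, -178.54351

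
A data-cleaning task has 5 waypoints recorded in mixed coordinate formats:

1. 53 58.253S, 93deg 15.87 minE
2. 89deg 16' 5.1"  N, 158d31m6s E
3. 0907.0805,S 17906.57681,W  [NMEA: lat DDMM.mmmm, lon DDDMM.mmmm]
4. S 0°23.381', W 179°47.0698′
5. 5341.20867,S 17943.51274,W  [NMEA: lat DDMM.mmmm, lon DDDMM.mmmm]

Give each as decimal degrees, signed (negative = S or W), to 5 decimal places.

Point 1:
  Lat: 53 + 58.253/60 = 53.970883
  S ⇒ negate
  λ: 93 + 15.87/60 = 93.264500
  E ⇒ keep positive
Point 2:
  Latitude: 16′ + 5.1″ = 16.08500′; 89 + 16.08500/60 = 89.268083
  N → positive
  Longitude: 158 + 31/60 + 6/3600 = 158.518333
  E ⇒ keep positive
Point 3:
  φ: split at 2 digits → 09° and 7.0805′; 9 + 7.0805/60 = 9.118008
  hemisphere S, so the sign is −
  λ: degrees = first 3 digits = 179, minutes = 6.57681; 179 + 6.57681/60 = 179.109614
  hemisphere W, so the sign is −
Point 4:
  Lat: 0 + 23.381/60 = 0.389683
  S → negative
  Longitude: 47.0698′ = 0.784497°; total 179.784497
  W ⇒ negate
Point 5:
  φ: split at 2 digits → 53° and 41.20867′; 53 + 41.20867/60 = 53.686811
  S ⇒ negate
  λ: split at 3 digits → 179° and 43.51274′; 179 + 43.51274/60 = 179.725212
  W → negative

1. -53.97088, 93.26450
2. 89.26808, 158.51833
3. -9.11801, -179.10961
4. -0.38968, -179.78450
5. -53.68681, -179.72521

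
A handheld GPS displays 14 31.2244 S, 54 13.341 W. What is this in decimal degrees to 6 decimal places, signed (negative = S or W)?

-14.520407, -54.222350

Latitude: 31.2244′ = 0.520407°; total 14.5204067
hemisphere S, so the sign is −
λ: 54 + 13.341/60 = 54.2223500
W ⇒ negate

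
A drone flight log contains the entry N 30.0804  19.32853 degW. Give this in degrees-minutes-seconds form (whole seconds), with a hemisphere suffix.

30°04′49″ N, 19°19′43″ W

φ: 0.080400° → 4.82400′; 0.82400 × 60 = 49.44″
Longitude: whole degrees 19; 19.71180′ → 19′ and 42.71″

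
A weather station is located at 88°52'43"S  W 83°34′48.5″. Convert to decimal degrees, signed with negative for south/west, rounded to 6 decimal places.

Latitude: 88° + 52/60 + 43/3600 = 88 + 0.866667 + 0.011944 = 88.8786111
hemisphere S, so the sign is −
λ: 34′ + 48.5″ = 34.80833′; 83 + 34.80833/60 = 83.5801389
hemisphere W, so the sign is −

-88.878611, -83.580139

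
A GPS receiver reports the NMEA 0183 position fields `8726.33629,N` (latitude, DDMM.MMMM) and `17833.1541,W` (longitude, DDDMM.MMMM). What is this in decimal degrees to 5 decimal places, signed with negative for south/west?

φ: split at 2 digits → 87° and 26.33629′; 87 + 26.33629/60 = 87.438938
N ⇒ keep positive
λ: degrees = first 3 digits = 178, minutes = 33.1541; 178 + 33.1541/60 = 178.552568
W → negative

87.43894, -178.55257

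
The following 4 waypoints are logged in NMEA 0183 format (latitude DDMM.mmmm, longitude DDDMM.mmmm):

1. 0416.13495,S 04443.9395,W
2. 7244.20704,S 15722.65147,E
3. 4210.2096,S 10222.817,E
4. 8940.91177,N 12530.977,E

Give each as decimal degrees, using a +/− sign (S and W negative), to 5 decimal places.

Point 1:
  φ: split at 2 digits → 04° and 16.13495′; 4 + 16.13495/60 = 4.268916
  S ⇒ negate
  λ: degrees = first 3 digits = 44, minutes = 43.9395; 44 + 43.9395/60 = 44.732325
  hemisphere W, so the sign is −
Point 2:
  φ: split at 2 digits → 72° and 44.20704′; 72 + 44.20704/60 = 72.736784
  S → negative
  Lon: degrees = first 3 digits = 157, minutes = 22.65147; 157 + 22.65147/60 = 157.377525
  E → positive
Point 3:
  Lat: split at 2 digits → 42° and 10.2096′; 42 + 10.2096/60 = 42.170160
  S ⇒ negate
  Longitude: degrees = first 3 digits = 102, minutes = 22.817; 102 + 22.817/60 = 102.380283
  E → positive
Point 4:
  φ: degrees = first 2 digits = 89, minutes = 40.91177; 89 + 40.91177/60 = 89.681863
  N → positive
  Lon: split at 3 digits → 125° and 30.977′; 125 + 30.977/60 = 125.516283
  E → positive

1. -4.26892, -44.73233
2. -72.73678, 157.37752
3. -42.17016, 102.38028
4. 89.68186, 125.51628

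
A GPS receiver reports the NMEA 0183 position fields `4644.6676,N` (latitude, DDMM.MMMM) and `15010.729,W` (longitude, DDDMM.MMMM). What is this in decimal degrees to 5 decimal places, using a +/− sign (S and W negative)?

46.74446, -150.17882

Latitude: split at 2 digits → 46° and 44.6676′; 46 + 44.6676/60 = 46.744460
N → positive
Longitude: split at 3 digits → 150° and 10.729′; 150 + 10.729/60 = 150.178817
W → negative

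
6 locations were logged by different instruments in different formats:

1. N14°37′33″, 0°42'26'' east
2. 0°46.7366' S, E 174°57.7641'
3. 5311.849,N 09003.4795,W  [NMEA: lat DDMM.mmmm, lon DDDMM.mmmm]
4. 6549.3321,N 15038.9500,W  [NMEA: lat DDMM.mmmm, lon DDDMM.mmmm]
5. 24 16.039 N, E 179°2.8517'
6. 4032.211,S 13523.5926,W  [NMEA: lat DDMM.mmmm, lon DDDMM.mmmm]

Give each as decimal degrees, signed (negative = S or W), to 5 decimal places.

Point 1:
  Latitude: 37′ + 33″ = 37.55000′; 14 + 37.55000/60 = 14.625833
  N → positive
  Lon: 0° + 42/60 + 26/3600 = 0 + 0.700000 + 0.007222 = 0.707222
  E ⇒ keep positive
Point 2:
  Latitude: 46.7366′ = 0.778943°; total 0.778943
  S ⇒ negate
  Lon: 57.7641′ = 0.962735°; total 174.962735
  E → positive
Point 3:
  Lat: degrees = first 2 digits = 53, minutes = 11.849; 53 + 11.849/60 = 53.197483
  N ⇒ keep positive
  λ: split at 3 digits → 090° and 3.4795′; 90 + 3.4795/60 = 90.057992
  hemisphere W, so the sign is −
Point 4:
  Lat: split at 2 digits → 65° and 49.3321′; 65 + 49.3321/60 = 65.822202
  N → positive
  Longitude: split at 3 digits → 150° and 38.95′; 150 + 38.95/60 = 150.649167
  W ⇒ negate
Point 5:
  Lat: 16.039′ = 0.267317°; total 24.267317
  N ⇒ keep positive
  Lon: 179 + 2.8517/60 = 179.047528
  E → positive
Point 6:
  φ: degrees = first 2 digits = 40, minutes = 32.211; 40 + 32.211/60 = 40.536850
  hemisphere S, so the sign is −
  λ: split at 3 digits → 135° and 23.5926′; 135 + 23.5926/60 = 135.393210
  hemisphere W, so the sign is −

1. 14.62583, 0.70722
2. -0.77894, 174.96274
3. 53.19748, -90.05799
4. 65.82220, -150.64917
5. 24.26732, 179.04753
6. -40.53685, -135.39321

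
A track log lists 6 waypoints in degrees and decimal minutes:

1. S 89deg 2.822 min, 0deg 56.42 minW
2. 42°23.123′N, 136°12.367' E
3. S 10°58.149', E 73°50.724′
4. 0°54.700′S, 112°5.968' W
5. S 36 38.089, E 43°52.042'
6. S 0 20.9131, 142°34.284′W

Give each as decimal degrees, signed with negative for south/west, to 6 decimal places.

Point 1:
  Lat: 2.822′ = 0.047033°; total 89.0470333
  S ⇒ negate
  Longitude: 56.42′ = 0.940333°; total 0.9403333
  hemisphere W, so the sign is −
Point 2:
  Lat: 42 + 23.123/60 = 42.3853833
  N → positive
  Longitude: 12.367′ = 0.206117°; total 136.2061167
  E → positive
Point 3:
  Latitude: 58.149′ = 0.969150°; total 10.9691500
  hemisphere S, so the sign is −
  λ: 50.724′ = 0.845400°; total 73.8454000
  E → positive
Point 4:
  Lat: 54.7′ = 0.911667°; total 0.9116667
  S → negative
  Lon: 112 + 5.968/60 = 112.0994667
  W ⇒ negate
Point 5:
  Latitude: 38.089′ = 0.634817°; total 36.6348167
  hemisphere S, so the sign is −
  Lon: 43 + 52.042/60 = 43.8673667
  E ⇒ keep positive
Point 6:
  Latitude: 20.9131′ = 0.348552°; total 0.3485517
  S → negative
  Lon: 34.284′ = 0.571400°; total 142.5714000
  W ⇒ negate

1. -89.047033, -0.940333
2. 42.385383, 136.206117
3. -10.969150, 73.845400
4. -0.911667, -112.099467
5. -36.634817, 43.867367
6. -0.348552, -142.571400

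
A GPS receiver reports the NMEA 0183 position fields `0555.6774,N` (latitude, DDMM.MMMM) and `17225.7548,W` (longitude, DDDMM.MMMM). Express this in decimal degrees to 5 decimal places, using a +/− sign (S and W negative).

5.92796, -172.42925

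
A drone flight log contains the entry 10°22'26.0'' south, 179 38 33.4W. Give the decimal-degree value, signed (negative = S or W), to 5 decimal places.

Latitude: 22′ + 26″ = 22.43333′; 10 + 22.43333/60 = 10.373889
S → negative
λ: 38′ + 33.4″ = 38.55667′; 179 + 38.55667/60 = 179.642611
W → negative

-10.37389, -179.64261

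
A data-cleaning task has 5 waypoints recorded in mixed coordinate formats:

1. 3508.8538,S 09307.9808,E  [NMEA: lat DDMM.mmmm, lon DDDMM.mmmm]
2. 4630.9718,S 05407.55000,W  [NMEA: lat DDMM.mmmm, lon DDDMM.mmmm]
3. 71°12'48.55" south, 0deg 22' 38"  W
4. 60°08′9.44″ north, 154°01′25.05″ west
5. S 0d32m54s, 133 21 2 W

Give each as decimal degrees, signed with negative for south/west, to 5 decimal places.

1. -35.14756, 93.13301
2. -46.51620, -54.12583
3. -71.21349, -0.37722
4. 60.13596, -154.02363
5. -0.54833, -133.35056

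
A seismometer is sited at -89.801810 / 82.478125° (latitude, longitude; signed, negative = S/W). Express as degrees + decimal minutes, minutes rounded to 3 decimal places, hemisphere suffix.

89° 48.109′ S, 82° 28.688′ E

Latitude is negative → S; |value| = 89.801810
φ: fractional part 0.801810 → 48.10860 minutes
Longitude: fractional part 0.478125 → 28.68750 minutes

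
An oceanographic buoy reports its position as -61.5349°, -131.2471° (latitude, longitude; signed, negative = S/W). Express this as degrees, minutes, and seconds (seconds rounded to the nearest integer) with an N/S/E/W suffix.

61°32′6″ S, 131°14′50″ W

Latitude is negative → S; |value| = 61.534900
Latitude: 0.534900° → 32.09400′; 0.09400 × 60 = 5.64″
Longitude is negative → W; |value| = 131.247100
Lon: 0.247100 × 60 = 14.82600′ → 14′, remainder × 60 = 49.56″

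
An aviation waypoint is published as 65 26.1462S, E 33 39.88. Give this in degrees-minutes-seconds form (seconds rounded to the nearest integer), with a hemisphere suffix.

Lat: 26.14620′ → 26′ and 0.14620 × 60 = 8.77″
Longitude: 39.88000′ → 39′ and 0.88000 × 60 = 52.80″

65°26′9″ S, 33°39′53″ E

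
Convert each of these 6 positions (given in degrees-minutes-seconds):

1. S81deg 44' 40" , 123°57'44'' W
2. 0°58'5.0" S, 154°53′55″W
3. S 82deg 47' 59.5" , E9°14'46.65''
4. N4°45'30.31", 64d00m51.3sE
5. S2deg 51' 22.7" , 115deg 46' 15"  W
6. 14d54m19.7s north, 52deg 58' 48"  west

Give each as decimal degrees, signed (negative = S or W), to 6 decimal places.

1. -81.744444, -123.962222
2. -0.968056, -154.898611
3. -82.799861, 9.246292
4. 4.758419, 64.014250
5. -2.856306, -115.770833
6. 14.905472, -52.980000

Point 1:
  Latitude: 81° + 44/60 + 40/3600 = 81 + 0.733333 + 0.011111 = 81.7444444
  S → negative
  λ: 123 + 57/60 + 44/3600 = 123.9622222
  W ⇒ negate
Point 2:
  φ: 58′ + 5″ = 58.08333′; 0 + 58.08333/60 = 0.9680556
  S → negative
  Lon: 154° + 53/60 + 55/3600 = 154 + 0.883333 + 0.015278 = 154.8986111
  hemisphere W, so the sign is −
Point 3:
  Latitude: 82 + 47/60 + 59.5/3600 = 82.7998611
  hemisphere S, so the sign is −
  Longitude: 14′ + 46.65″ = 14.77750′; 9 + 14.77750/60 = 9.2462917
  E → positive
Point 4:
  Latitude: 4° + 45/60 + 30.31/3600 = 4 + 0.750000 + 0.008419 = 4.7584194
  N → positive
  λ: 64° + 0/60 + 51.3/3600 = 64 + 0.000000 + 0.014250 = 64.0142500
  E ⇒ keep positive
Point 5:
  φ: 2° + 51/60 + 22.7/3600 = 2 + 0.850000 + 0.006306 = 2.8563056
  S → negative
  Lon: 46′ + 15″ = 46.25000′; 115 + 46.25000/60 = 115.7708333
  hemisphere W, so the sign is −
Point 6:
  Lat: 14° + 54/60 + 19.7/3600 = 14 + 0.900000 + 0.005472 = 14.9054722
  N → positive
  Lon: 52° + 58/60 + 48/3600 = 52 + 0.966667 + 0.013333 = 52.9800000
  hemisphere W, so the sign is −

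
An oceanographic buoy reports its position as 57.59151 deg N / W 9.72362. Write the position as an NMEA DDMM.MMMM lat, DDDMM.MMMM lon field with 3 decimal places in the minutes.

5735.491,N / 00943.417,W

Lat: fractional part 0.591510 → 35.49060 minutes
Longitude: minutes = (9.723620 − 9) × 60 = 43.41720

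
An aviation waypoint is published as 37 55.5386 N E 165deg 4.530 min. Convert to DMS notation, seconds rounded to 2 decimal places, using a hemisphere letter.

Lat: fractional minutes 0.53860 × 60 = 32.3160″
Longitude: 4.53000′ → 4′ and 0.53000 × 60 = 31.8000″

37°55′32.32″ N, 165°04′31.80″ E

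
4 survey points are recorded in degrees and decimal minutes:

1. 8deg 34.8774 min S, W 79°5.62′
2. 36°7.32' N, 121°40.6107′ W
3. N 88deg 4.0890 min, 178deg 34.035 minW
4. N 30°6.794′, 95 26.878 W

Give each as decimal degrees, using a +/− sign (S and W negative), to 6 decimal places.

Point 1:
  Latitude: 8 + 34.8774/60 = 8.5812900
  S ⇒ negate
  Lon: 79 + 5.62/60 = 79.0936667
  W ⇒ negate
Point 2:
  Lat: 7.32′ = 0.122000°; total 36.1220000
  N ⇒ keep positive
  λ: 40.6107′ = 0.676845°; total 121.6768450
  W ⇒ negate
Point 3:
  φ: 88 + 4.089/60 = 88.0681500
  N → positive
  λ: 178 + 34.035/60 = 178.5672500
  hemisphere W, so the sign is −
Point 4:
  Latitude: 6.794′ = 0.113233°; total 30.1132333
  N ⇒ keep positive
  Longitude: 95 + 26.878/60 = 95.4479667
  W ⇒ negate

1. -8.581290, -79.093667
2. 36.122000, -121.676845
3. 88.068150, -178.567250
4. 30.113233, -95.447967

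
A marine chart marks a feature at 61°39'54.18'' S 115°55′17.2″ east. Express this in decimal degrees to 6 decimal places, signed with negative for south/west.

-61.665050, 115.921444

φ: 39′ + 54.18″ = 39.90300′; 61 + 39.90300/60 = 61.6650500
S ⇒ negate
Longitude: 115 + 55/60 + 17.2/3600 = 115.9214444
E ⇒ keep positive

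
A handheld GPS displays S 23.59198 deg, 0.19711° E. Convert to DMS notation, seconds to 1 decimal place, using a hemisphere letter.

φ: whole degrees 23; 35.51880′ → 35′ and 31.128″
Longitude: 0.197110° → 11.82660′; 0.82660 × 60 = 49.596″

23°35′31.1″ S, 0°11′49.6″ E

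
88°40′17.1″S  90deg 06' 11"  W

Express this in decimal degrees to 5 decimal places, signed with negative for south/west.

Latitude: 40′ + 17.1″ = 40.28500′; 88 + 40.28500/60 = 88.671417
S → negative
Longitude: 90° + 6/60 + 11/3600 = 90 + 0.100000 + 0.003056 = 90.103056
hemisphere W, so the sign is −

-88.67142, -90.10306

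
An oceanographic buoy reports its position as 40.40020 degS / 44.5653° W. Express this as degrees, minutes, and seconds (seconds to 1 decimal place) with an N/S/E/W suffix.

Latitude: whole degrees 40; 24.01200′ → 24′ and 0.720″
λ: whole degrees 44; 33.91800′ → 33′ and 55.080″

40°24′0.7″ S, 44°33′55.1″ W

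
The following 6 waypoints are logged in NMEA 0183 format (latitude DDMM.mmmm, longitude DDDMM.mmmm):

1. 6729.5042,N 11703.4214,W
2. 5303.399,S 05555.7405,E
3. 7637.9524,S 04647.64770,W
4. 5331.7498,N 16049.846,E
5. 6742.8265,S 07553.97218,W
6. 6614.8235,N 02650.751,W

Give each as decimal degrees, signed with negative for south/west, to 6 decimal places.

1. 67.491737, -117.057023
2. -53.056650, 55.929008
3. -76.632540, -46.794128
4. 53.529163, 160.830767
5. -67.713775, -75.899536
6. 66.247058, -26.845850

Point 1:
  Latitude: degrees = first 2 digits = 67, minutes = 29.5042; 67 + 29.5042/60 = 67.4917367
  N → positive
  Lon: degrees = first 3 digits = 117, minutes = 3.4214; 117 + 3.4214/60 = 117.0570233
  W → negative
Point 2:
  Lat: degrees = first 2 digits = 53, minutes = 3.399; 53 + 3.399/60 = 53.0566500
  hemisphere S, so the sign is −
  Lon: degrees = first 3 digits = 55, minutes = 55.7405; 55 + 55.7405/60 = 55.9290083
  E ⇒ keep positive
Point 3:
  Latitude: degrees = first 2 digits = 76, minutes = 37.9524; 76 + 37.9524/60 = 76.6325400
  S ⇒ negate
  Lon: degrees = first 3 digits = 46, minutes = 47.6477; 46 + 47.6477/60 = 46.7941283
  W ⇒ negate
Point 4:
  Latitude: split at 2 digits → 53° and 31.7498′; 53 + 31.7498/60 = 53.5291633
  N → positive
  Longitude: degrees = first 3 digits = 160, minutes = 49.846; 160 + 49.846/60 = 160.8307667
  E → positive
Point 5:
  φ: split at 2 digits → 67° and 42.8265′; 67 + 42.8265/60 = 67.7137750
  hemisphere S, so the sign is −
  λ: degrees = first 3 digits = 75, minutes = 53.97218; 75 + 53.97218/60 = 75.8995363
  W → negative
Point 6:
  φ: split at 2 digits → 66° and 14.8235′; 66 + 14.8235/60 = 66.2470583
  N → positive
  Longitude: split at 3 digits → 026° and 50.751′; 26 + 50.751/60 = 26.8458500
  hemisphere W, so the sign is −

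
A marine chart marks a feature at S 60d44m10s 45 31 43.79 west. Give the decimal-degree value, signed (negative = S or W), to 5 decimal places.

-60.73611, -45.52883

φ: 44′ + 10″ = 44.16667′; 60 + 44.16667/60 = 60.736111
S ⇒ negate
Longitude: 45 + 31/60 + 43.79/3600 = 45.528831
W ⇒ negate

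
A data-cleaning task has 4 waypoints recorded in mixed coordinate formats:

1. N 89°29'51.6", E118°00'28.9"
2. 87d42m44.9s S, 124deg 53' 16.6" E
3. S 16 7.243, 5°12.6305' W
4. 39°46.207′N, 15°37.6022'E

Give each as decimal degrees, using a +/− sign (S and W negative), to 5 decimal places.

Point 1:
  Latitude: 89 + 29/60 + 51.6/3600 = 89.497667
  N ⇒ keep positive
  Lon: 118° + 0/60 + 28.9/3600 = 118 + 0.000000 + 0.008028 = 118.008028
  E ⇒ keep positive
Point 2:
  Lat: 42′ + 44.9″ = 42.74833′; 87 + 42.74833/60 = 87.712472
  hemisphere S, so the sign is −
  Lon: 124° + 53/60 + 16.6/3600 = 124 + 0.883333 + 0.004611 = 124.887944
  E → positive
Point 3:
  Latitude: 7.243′ = 0.120717°; total 16.120717
  S ⇒ negate
  λ: 12.6305′ = 0.210508°; total 5.210508
  hemisphere W, so the sign is −
Point 4:
  Latitude: 39 + 46.207/60 = 39.770117
  N ⇒ keep positive
  Lon: 37.6022′ = 0.626703°; total 15.626703
  E ⇒ keep positive

1. 89.49767, 118.00803
2. -87.71247, 124.88794
3. -16.12072, -5.21051
4. 39.77012, 15.62670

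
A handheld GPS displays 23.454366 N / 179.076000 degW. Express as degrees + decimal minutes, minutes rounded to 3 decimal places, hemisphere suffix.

23° 27.262′ N, 179° 4.560′ W

Lat: 23° + 0.454366 × 60 = 23° 27.26196′
Lon: fractional part 0.076000 → 4.56000 minutes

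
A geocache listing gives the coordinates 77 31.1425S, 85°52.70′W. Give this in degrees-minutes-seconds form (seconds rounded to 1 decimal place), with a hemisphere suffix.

77°31′8.6″ S, 85°52′42.0″ W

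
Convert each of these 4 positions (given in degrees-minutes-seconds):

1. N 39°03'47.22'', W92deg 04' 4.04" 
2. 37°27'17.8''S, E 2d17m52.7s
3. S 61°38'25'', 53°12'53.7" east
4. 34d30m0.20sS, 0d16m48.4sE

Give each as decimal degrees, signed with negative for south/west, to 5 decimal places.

1. 39.06312, -92.06779
2. -37.45494, 2.29797
3. -61.64028, 53.21492
4. -34.50006, 0.28011

Point 1:
  Latitude: 3′ + 47.22″ = 3.78700′; 39 + 3.78700/60 = 39.063117
  N → positive
  Lon: 92° + 4/60 + 4.04/3600 = 92 + 0.066667 + 0.001122 = 92.067789
  W → negative
Point 2:
  Latitude: 37 + 27/60 + 17.8/3600 = 37.454944
  S ⇒ negate
  Longitude: 17′ + 52.7″ = 17.87833′; 2 + 17.87833/60 = 2.297972
  E → positive
Point 3:
  φ: 61° + 38/60 + 25/3600 = 61 + 0.633333 + 0.006944 = 61.640278
  S → negative
  Longitude: 12′ + 53.7″ = 12.89500′; 53 + 12.89500/60 = 53.214917
  E → positive
Point 4:
  Latitude: 30′ + 0.2″ = 30.00333′; 34 + 30.00333/60 = 34.500056
  hemisphere S, so the sign is −
  λ: 16′ + 48.4″ = 16.80667′; 0 + 16.80667/60 = 0.280111
  E → positive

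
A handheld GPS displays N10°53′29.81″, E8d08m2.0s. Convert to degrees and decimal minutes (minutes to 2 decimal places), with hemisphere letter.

10° 53.50′ N, 8° 8.03′ E

Latitude: seconds/60 = 0.49683; minutes = 53 + 0.49683 = 53.4968
λ: 8 + 2/60 = 8.0333′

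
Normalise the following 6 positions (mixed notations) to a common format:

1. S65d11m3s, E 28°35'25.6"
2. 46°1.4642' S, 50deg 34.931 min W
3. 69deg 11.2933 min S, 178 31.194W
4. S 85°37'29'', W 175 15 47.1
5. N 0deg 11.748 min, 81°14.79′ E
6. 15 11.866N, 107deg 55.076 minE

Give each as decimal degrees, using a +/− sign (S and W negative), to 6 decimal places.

Point 1:
  Latitude: 65° + 11/60 + 3/3600 = 65 + 0.183333 + 0.000833 = 65.1841667
  hemisphere S, so the sign is −
  Longitude: 28° + 35/60 + 25.6/3600 = 28 + 0.583333 + 0.007111 = 28.5904444
  E → positive
Point 2:
  φ: 1.4642′ = 0.024403°; total 46.0244033
  S ⇒ negate
  Longitude: 50 + 34.931/60 = 50.5821833
  W → negative
Point 3:
  Lat: 69 + 11.2933/60 = 69.1882217
  hemisphere S, so the sign is −
  λ: 178 + 31.194/60 = 178.5199000
  W ⇒ negate
Point 4:
  Latitude: 85° + 37/60 + 29/3600 = 85 + 0.616667 + 0.008056 = 85.6247222
  S ⇒ negate
  Longitude: 175 + 15/60 + 47.1/3600 = 175.2630833
  hemisphere W, so the sign is −
Point 5:
  φ: 11.748′ = 0.195800°; total 0.1958000
  N → positive
  Lon: 14.79′ = 0.246500°; total 81.2465000
  E ⇒ keep positive
Point 6:
  Lat: 15 + 11.866/60 = 15.1977667
  N → positive
  Lon: 55.076′ = 0.917933°; total 107.9179333
  E ⇒ keep positive

1. -65.184167, 28.590444
2. -46.024403, -50.582183
3. -69.188222, -178.519900
4. -85.624722, -175.263083
5. 0.195800, 81.246500
6. 15.197767, 107.917933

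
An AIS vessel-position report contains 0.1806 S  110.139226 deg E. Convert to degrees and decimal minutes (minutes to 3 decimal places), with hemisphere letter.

0° 10.836′ S, 110° 8.354′ E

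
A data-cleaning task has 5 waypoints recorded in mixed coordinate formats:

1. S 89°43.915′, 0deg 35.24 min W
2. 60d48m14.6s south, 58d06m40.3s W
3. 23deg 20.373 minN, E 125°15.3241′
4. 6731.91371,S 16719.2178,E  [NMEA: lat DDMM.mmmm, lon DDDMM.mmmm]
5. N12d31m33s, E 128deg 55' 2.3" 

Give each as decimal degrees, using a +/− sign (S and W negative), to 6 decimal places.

1. -89.731917, -0.587333
2. -60.804056, -58.111194
3. 23.339550, 125.255402
4. -67.531895, 167.320297
5. 12.525833, 128.917306

Point 1:
  Lat: 43.915′ = 0.731917°; total 89.7319167
  hemisphere S, so the sign is −
  λ: 0 + 35.24/60 = 0.5873333
  W ⇒ negate
Point 2:
  φ: 60 + 48/60 + 14.6/3600 = 60.8040556
  S ⇒ negate
  Longitude: 58 + 6/60 + 40.3/3600 = 58.1111944
  W → negative
Point 3:
  Latitude: 20.373′ = 0.339550°; total 23.3395500
  N → positive
  Lon: 15.3241′ = 0.255402°; total 125.2554017
  E ⇒ keep positive
Point 4:
  φ: degrees = first 2 digits = 67, minutes = 31.91371; 67 + 31.91371/60 = 67.5318952
  S → negative
  λ: degrees = first 3 digits = 167, minutes = 19.2178; 167 + 19.2178/60 = 167.3202967
  E ⇒ keep positive
Point 5:
  Latitude: 12 + 31/60 + 33/3600 = 12.5258333
  N → positive
  Lon: 55′ + 2.3″ = 55.03833′; 128 + 55.03833/60 = 128.9173056
  E → positive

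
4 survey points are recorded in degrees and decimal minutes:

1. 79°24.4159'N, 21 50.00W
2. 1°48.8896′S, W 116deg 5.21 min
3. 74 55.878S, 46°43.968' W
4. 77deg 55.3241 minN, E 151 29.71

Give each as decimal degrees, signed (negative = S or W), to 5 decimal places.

Point 1:
  Lat: 79 + 24.4159/60 = 79.406932
  N ⇒ keep positive
  Lon: 21 + 50/60 = 21.833333
  W → negative
Point 2:
  Lat: 48.8896′ = 0.814827°; total 1.814827
  hemisphere S, so the sign is −
  Lon: 116 + 5.21/60 = 116.086833
  W ⇒ negate
Point 3:
  Latitude: 55.878′ = 0.931300°; total 74.931300
  hemisphere S, so the sign is −
  Lon: 46 + 43.968/60 = 46.732800
  hemisphere W, so the sign is −
Point 4:
  Lat: 77 + 55.3241/60 = 77.922068
  N → positive
  λ: 151 + 29.71/60 = 151.495167
  E ⇒ keep positive

1. 79.40693, -21.83333
2. -1.81483, -116.08683
3. -74.93130, -46.73280
4. 77.92207, 151.49517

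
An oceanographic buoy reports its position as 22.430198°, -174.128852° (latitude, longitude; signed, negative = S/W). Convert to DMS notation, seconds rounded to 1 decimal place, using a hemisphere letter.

φ: 0.430198 × 60 = 25.81188′ → 25′, remainder × 60 = 48.713″
Longitude is negative → W; |value| = 174.128852
Longitude: 0.128852 × 60 = 7.73112′ → 7′, remainder × 60 = 43.867″

22°25′48.7″ N, 174°07′43.9″ W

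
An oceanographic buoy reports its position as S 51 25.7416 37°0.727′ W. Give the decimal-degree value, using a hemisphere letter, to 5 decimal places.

51.42903° S, 37.01212° W

φ: 25.7416′ = 0.429027°; total 51.429027
Longitude: 0.727′ = 0.012117°; total 37.012117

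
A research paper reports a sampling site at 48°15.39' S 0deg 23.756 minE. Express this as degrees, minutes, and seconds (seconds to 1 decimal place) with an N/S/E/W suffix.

Latitude: fractional minutes 0.39000 × 60 = 23.400″
Longitude: 23.75600′ → 23′ and 0.75600 × 60 = 45.360″

48°15′23.4″ S, 0°23′45.4″ E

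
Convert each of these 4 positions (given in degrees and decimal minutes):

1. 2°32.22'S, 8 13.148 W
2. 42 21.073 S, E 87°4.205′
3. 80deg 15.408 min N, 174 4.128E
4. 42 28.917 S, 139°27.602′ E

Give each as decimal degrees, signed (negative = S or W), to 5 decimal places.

1. -2.53700, -8.21913
2. -42.35122, 87.07008
3. 80.25680, 174.06880
4. -42.48195, 139.46003

Point 1:
  φ: 32.22′ = 0.537000°; total 2.537000
  S → negative
  Lon: 8 + 13.148/60 = 8.219133
  W ⇒ negate
Point 2:
  Lat: 42 + 21.073/60 = 42.351217
  hemisphere S, so the sign is −
  Lon: 4.205′ = 0.070083°; total 87.070083
  E ⇒ keep positive
Point 3:
  Lat: 80 + 15.408/60 = 80.256800
  N → positive
  Lon: 174 + 4.128/60 = 174.068800
  E ⇒ keep positive
Point 4:
  Lat: 42 + 28.917/60 = 42.481950
  S ⇒ negate
  Lon: 139 + 27.602/60 = 139.460033
  E ⇒ keep positive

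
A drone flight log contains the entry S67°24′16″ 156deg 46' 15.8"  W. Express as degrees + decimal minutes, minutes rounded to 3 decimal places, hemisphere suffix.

67° 24.267′ S, 156° 46.263′ W

Lat: 24 + 16/60 = 24.26667′
Lon: seconds/60 = 0.26333; minutes = 46 + 0.26333 = 46.26333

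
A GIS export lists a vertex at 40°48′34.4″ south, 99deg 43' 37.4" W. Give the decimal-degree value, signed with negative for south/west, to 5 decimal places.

-40.80956, -99.72706

Lat: 40 + 48/60 + 34.4/3600 = 40.809556
hemisphere S, so the sign is −
Lon: 43′ + 37.4″ = 43.62333′; 99 + 43.62333/60 = 99.727056
W → negative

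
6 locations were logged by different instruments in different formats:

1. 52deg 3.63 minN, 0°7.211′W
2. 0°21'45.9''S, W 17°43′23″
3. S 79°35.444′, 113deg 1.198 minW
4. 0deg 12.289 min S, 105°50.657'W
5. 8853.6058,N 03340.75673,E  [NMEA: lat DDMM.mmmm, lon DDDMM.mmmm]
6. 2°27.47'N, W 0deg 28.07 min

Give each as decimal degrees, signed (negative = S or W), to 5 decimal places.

1. 52.06050, -0.12018
2. -0.36275, -17.72306
3. -79.59073, -113.01997
4. -0.20482, -105.84428
5. 88.89343, 33.67928
6. 2.45783, -0.46783

Point 1:
  Latitude: 52 + 3.63/60 = 52.060500
  N → positive
  Longitude: 0 + 7.211/60 = 0.120183
  hemisphere W, so the sign is −
Point 2:
  Latitude: 0° + 21/60 + 45.9/3600 = 0 + 0.350000 + 0.012750 = 0.362750
  S → negative
  Longitude: 43′ + 23″ = 43.38333′; 17 + 43.38333/60 = 17.723056
  W ⇒ negate
Point 3:
  Lat: 35.444′ = 0.590733°; total 79.590733
  hemisphere S, so the sign is −
  Longitude: 113 + 1.198/60 = 113.019967
  W ⇒ negate
Point 4:
  Lat: 12.289′ = 0.204817°; total 0.204817
  S ⇒ negate
  Longitude: 50.657′ = 0.844283°; total 105.844283
  W → negative
Point 5:
  φ: degrees = first 2 digits = 88, minutes = 53.6058; 88 + 53.6058/60 = 88.893430
  N → positive
  λ: degrees = first 3 digits = 33, minutes = 40.75673; 33 + 40.75673/60 = 33.679279
  E ⇒ keep positive
Point 6:
  Lat: 27.47′ = 0.457833°; total 2.457833
  N ⇒ keep positive
  Lon: 0 + 28.07/60 = 0.467833
  hemisphere W, so the sign is −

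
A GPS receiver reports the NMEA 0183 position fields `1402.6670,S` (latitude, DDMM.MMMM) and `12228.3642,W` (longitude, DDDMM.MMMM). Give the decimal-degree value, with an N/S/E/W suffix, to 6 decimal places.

14.044450° S, 122.472737° W

Latitude: degrees = first 2 digits = 14, minutes = 2.667; 14 + 2.667/60 = 14.0444500
Lon: degrees = first 3 digits = 122, minutes = 28.3642; 122 + 28.3642/60 = 122.4727367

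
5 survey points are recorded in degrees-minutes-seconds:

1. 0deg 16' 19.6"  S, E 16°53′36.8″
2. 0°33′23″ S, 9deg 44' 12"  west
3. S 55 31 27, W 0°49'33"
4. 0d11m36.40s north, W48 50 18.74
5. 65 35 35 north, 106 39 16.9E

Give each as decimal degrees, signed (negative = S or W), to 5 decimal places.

Point 1:
  Lat: 0° + 16/60 + 19.6/3600 = 0 + 0.266667 + 0.005444 = 0.272111
  hemisphere S, so the sign is −
  λ: 16° + 53/60 + 36.8/3600 = 16 + 0.883333 + 0.010222 = 16.893556
  E ⇒ keep positive
Point 2:
  Latitude: 33′ + 23″ = 33.38333′; 0 + 33.38333/60 = 0.556389
  hemisphere S, so the sign is −
  Longitude: 9° + 44/60 + 12/3600 = 9 + 0.733333 + 0.003333 = 9.736667
  W ⇒ negate
Point 3:
  φ: 55 + 31/60 + 27/3600 = 55.524167
  S ⇒ negate
  λ: 49′ + 33″ = 49.55000′; 0 + 49.55000/60 = 0.825833
  hemisphere W, so the sign is −
Point 4:
  Lat: 0 + 11/60 + 36.4/3600 = 0.193444
  N → positive
  Lon: 48 + 50/60 + 18.74/3600 = 48.838539
  W → negative
Point 5:
  Lat: 35′ + 35″ = 35.58333′; 65 + 35.58333/60 = 65.593056
  N → positive
  λ: 106 + 39/60 + 16.9/3600 = 106.654694
  E ⇒ keep positive

1. -0.27211, 16.89356
2. -0.55639, -9.73667
3. -55.52417, -0.82583
4. 0.19344, -48.83854
5. 65.59306, 106.65469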